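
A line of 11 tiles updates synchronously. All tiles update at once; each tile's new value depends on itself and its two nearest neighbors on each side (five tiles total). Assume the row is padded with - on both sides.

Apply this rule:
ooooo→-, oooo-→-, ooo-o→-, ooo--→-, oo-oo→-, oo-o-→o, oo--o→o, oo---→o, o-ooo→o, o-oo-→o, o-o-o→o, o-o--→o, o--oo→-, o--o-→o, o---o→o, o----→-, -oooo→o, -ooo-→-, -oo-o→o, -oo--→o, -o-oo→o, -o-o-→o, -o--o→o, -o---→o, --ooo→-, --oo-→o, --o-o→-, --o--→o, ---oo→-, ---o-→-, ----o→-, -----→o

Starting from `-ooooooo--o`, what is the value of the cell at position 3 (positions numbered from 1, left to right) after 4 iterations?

-

--o-----ooo
--oo-o-----
--ooooo-ooo
---o----o--
position 3 holds -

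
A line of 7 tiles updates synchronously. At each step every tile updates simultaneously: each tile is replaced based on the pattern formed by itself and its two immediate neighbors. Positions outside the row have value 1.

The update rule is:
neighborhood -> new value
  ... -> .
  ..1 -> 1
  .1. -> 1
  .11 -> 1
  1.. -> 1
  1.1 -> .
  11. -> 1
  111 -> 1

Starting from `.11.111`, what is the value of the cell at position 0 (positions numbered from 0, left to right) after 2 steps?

.

step 1: .11.111  (fixed point — unchanged through step 2)
position 0 holds .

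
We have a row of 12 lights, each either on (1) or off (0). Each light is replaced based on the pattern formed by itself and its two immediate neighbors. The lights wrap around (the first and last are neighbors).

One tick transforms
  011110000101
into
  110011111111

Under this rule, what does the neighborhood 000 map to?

1

At position 6 the neighborhood is 000; the next row has 1 there.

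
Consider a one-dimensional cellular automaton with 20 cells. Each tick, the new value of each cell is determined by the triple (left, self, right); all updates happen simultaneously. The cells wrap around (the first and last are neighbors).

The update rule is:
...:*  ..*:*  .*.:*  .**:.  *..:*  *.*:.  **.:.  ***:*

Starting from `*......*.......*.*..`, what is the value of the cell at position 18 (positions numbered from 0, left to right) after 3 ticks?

.

****************.***
***************...**
**************.***.*
position 18 holds .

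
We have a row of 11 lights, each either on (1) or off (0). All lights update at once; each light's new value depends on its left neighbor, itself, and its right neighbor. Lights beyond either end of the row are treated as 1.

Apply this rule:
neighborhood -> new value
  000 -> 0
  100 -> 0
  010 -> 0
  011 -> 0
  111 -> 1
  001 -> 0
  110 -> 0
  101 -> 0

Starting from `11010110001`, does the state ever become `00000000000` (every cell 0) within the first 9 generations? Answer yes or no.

10000000000
00000000000
all cells are 0 at generation 2

yes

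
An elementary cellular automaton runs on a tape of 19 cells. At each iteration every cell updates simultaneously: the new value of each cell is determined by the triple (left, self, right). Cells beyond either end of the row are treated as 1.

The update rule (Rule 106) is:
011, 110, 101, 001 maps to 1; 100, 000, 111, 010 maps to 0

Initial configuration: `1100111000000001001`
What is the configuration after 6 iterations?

1010000001001101011

0101101000000010011
1011110000000100110
1110010000001001111
0010100000010011000
0101000000100111001
1010000001001101011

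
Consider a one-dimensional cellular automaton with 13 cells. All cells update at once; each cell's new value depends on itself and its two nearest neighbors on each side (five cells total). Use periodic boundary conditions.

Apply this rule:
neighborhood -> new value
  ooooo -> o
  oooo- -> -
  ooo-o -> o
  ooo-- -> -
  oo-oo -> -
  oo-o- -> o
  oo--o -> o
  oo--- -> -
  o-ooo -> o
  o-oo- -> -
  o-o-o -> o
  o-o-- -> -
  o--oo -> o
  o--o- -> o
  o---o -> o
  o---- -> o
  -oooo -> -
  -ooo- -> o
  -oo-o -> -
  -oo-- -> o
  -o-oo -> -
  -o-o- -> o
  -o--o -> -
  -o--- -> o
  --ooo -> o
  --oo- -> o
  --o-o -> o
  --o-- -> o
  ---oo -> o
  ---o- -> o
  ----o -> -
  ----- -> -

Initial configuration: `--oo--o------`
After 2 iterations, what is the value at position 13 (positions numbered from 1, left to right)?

iteration 1: -oooooooo----
iteration 2: oo-oooo---o--
position 13 holds -

-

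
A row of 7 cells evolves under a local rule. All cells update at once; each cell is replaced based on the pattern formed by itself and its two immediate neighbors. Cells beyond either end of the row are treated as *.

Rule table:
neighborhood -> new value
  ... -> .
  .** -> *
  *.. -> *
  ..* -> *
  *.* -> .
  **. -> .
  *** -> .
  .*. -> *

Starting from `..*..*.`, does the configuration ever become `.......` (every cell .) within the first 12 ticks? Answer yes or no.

tick 1: ******.
tick 2: .......
all cells are . at tick 2

yes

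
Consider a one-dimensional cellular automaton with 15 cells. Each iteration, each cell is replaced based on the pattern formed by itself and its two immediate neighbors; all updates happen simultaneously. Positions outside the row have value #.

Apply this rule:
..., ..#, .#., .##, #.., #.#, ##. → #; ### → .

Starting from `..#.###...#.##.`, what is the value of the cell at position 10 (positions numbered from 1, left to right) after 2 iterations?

.

#####.#########
....###........
position 10 holds .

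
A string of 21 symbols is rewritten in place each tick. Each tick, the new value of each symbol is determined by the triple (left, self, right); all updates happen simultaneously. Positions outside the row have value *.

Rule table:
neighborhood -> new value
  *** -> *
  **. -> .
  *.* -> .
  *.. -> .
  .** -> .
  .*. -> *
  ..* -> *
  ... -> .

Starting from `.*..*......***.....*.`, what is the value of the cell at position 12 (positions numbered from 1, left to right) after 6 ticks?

tick 1: .*.**.....*.*.....**.
tick 2: .*.......**.*....*...
tick 3: .*......*...*...**..*
tick 4: .*.....**..**..*...*.
tick 5: .*....*...*...**..**.
tick 6: .*...**..**..*...*...
position 12 holds .

.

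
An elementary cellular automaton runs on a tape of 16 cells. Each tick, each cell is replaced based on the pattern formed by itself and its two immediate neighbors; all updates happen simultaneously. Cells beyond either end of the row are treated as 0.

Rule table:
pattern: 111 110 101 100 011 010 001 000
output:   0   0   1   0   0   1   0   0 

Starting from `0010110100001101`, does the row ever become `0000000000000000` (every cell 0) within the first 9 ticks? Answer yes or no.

0011001100000011
0000000000000000
all cells are 0 at tick 2

yes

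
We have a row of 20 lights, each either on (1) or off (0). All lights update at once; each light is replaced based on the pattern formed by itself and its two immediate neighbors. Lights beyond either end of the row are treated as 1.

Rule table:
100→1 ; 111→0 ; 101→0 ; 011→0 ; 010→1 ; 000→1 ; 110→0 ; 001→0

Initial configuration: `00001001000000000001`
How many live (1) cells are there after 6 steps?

1

step 1: 11101101111111111100
step 2: 00000000000000000010
step 3: 11111111111111111010
step 4: 00000000000000000010  (repeats step 2; period 2)
step 6: 00000000000000000010
count of 1: 1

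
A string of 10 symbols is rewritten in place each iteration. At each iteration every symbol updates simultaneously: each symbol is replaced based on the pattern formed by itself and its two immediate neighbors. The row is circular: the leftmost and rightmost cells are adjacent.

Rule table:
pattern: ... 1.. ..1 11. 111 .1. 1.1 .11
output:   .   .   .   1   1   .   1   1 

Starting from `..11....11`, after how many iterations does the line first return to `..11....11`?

..11....11

1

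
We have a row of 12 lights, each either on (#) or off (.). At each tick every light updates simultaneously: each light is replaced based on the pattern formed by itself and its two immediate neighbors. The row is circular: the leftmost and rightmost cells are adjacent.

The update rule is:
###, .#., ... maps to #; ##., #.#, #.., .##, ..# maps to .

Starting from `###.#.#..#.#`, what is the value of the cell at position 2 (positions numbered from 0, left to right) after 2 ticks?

tick 1: ##..#.#..#..
tick 2: ....#.#..#..
position 2 holds .

.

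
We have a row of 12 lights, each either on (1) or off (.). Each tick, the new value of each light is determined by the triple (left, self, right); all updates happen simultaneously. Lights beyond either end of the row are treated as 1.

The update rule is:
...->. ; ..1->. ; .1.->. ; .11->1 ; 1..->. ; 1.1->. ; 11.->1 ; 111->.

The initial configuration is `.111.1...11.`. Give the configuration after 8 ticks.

.1.1.....11.
.........11.
.........11.  (fixed point — unchanged through tick 8)

.........11.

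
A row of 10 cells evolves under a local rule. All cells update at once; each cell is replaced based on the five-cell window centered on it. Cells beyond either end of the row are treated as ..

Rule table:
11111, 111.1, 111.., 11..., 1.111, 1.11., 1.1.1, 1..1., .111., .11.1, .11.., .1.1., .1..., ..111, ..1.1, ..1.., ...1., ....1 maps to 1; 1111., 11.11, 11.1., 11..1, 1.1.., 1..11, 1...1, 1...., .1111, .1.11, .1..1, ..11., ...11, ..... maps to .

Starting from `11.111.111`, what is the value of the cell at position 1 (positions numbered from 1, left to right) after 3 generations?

.1.111.111
11.111.111  (repeats generation 0; period 2)
generation 3: .1.111.111
position 1 holds .

.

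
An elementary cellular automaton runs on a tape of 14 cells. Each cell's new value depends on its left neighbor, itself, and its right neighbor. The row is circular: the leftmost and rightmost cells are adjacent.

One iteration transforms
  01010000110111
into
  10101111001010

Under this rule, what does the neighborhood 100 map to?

1

At position 4 the neighborhood is 100; the next row has 1 there.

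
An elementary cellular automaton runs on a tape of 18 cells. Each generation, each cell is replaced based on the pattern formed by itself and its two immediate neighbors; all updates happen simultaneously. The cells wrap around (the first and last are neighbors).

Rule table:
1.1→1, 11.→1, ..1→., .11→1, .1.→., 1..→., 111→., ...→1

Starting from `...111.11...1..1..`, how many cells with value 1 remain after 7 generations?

11.1.1111.1......1
.11.11..11..1111.1
111111..11..1..11.
1....1..11.....111
1.11....11.111.1..
.111.11.1111.11...
.1.111111..1111.11
count of 1: 13

13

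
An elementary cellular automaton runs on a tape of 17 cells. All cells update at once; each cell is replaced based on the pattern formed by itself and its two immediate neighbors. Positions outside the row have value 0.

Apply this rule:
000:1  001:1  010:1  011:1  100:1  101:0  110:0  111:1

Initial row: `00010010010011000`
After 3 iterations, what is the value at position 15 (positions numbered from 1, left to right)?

1

iteration 1: 11111111111110111
iteration 2: 11111111111100110
iteration 3: 11111111111011101
position 15 holds 1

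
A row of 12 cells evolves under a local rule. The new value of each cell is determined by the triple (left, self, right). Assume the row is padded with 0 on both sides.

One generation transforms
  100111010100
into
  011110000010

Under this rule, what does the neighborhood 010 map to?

0

At position 0 the neighborhood is 010; the next row has 0 there.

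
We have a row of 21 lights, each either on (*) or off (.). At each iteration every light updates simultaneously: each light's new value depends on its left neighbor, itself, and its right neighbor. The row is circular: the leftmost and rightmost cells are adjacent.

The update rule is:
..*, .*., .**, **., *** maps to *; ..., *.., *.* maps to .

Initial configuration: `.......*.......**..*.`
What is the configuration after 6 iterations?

iteration 1: ......**......***.**.
iteration 2: .....***.....****.**.
iteration 3: ....****....*****.**.
iteration 4: ...*****...******.**.
iteration 5: ..******..*******.**.
iteration 6: .*******.********.**.

.*******.********.**.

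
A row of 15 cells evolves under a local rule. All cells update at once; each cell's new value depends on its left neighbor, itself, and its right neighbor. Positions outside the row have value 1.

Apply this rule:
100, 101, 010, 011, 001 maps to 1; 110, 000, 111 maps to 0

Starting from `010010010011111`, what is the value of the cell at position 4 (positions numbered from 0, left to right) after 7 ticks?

1

tick 1: 111111111110000
tick 2: 000000000001001
tick 3: 100000000011111
tick 4: 010000000110000
tick 5: 111000001101001
tick 6: 000100011011111
tick 7: 101110110110000
position 4 holds 1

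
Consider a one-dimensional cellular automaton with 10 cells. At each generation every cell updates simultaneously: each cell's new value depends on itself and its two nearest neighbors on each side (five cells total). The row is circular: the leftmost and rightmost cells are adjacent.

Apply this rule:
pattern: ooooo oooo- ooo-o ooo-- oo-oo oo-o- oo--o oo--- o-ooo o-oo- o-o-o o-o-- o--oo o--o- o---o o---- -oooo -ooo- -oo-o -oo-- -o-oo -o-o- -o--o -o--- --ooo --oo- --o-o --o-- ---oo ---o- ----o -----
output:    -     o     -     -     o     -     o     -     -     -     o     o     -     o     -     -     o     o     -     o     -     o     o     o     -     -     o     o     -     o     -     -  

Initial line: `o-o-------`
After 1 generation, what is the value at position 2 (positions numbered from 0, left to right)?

generation 1: oooo-----o
position 2 holds o

o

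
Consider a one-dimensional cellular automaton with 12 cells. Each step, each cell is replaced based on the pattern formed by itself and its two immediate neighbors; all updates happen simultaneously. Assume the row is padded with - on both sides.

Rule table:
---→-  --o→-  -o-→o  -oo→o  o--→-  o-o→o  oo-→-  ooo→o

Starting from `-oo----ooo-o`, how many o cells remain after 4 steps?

step 1: -o-----oo-oo
step 2: -o-----o-oo-
step 3: -o-----ooo--
step 4: -o-----oo---
count of o: 3

3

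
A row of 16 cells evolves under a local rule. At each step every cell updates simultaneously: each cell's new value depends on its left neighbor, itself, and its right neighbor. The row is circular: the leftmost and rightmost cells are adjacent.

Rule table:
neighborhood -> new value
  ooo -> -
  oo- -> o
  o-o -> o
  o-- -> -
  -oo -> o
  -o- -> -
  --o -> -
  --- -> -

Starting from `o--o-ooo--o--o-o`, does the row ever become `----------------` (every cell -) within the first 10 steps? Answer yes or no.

yes

o---oo-o------oo
o---ooo-------o-
----o-o--------o
-----o----------
----------------
all cells are - at step 5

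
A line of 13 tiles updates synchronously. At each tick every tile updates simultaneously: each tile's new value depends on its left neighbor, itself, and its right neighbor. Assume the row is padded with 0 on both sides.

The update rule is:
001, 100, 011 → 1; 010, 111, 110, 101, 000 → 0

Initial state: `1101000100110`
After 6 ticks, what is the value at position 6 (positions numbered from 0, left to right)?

1000101011101
0101000010000
1000100101000
0101011000100
1000010101010
0100100000001
position 6 holds 0

0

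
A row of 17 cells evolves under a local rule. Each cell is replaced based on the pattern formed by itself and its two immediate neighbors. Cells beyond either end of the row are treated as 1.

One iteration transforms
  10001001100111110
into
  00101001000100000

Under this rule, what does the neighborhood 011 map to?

1

At position 7 the neighborhood is 011; the next row has 1 there.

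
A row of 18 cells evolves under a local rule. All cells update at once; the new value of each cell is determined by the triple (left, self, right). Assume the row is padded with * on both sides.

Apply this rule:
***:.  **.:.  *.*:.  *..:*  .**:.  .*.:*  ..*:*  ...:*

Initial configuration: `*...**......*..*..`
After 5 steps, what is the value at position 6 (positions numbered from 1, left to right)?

.

.***..************
....**............
****..************
....**............  (repeats step 2; period 2)
step 5: ****..************
position 6 holds .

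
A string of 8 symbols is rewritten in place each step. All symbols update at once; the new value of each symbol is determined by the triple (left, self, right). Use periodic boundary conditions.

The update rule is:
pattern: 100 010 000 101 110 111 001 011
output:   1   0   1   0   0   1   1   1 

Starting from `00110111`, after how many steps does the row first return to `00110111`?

8

11100110
11011100
10011011
01110011
01101110
11001101
10111001
00110111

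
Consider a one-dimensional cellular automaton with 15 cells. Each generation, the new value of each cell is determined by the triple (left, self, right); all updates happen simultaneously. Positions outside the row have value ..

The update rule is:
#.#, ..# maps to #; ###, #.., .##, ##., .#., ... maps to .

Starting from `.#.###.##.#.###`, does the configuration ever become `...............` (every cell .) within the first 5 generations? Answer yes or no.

no

#.#...#..#.#...
.#...#..#.#....
#...#..#.#.....
...#..#.#......
..#..#.#.......
generation 5 is ..#..#.#......., still not uniform .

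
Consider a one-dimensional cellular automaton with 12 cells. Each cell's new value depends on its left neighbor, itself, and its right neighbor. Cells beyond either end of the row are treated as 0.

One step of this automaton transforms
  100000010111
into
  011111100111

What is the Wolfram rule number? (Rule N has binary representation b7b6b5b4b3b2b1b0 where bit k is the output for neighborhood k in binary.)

219

position 10: 111 → 1  (bit 7 = 1)
position 11: 110 → 1  (bit 6 = 1)
position 8: 101 → 0  (bit 5 = 0)
position 1: 100 → 1  (bit 4 = 1)
position 9: 011 → 1  (bit 3 = 1)
position 0: 010 → 0  (bit 2 = 0)
position 6: 001 → 1  (bit 1 = 1)
position 2: 000 → 1  (bit 0 = 1)
bits b7..b0 = 11011011 = 219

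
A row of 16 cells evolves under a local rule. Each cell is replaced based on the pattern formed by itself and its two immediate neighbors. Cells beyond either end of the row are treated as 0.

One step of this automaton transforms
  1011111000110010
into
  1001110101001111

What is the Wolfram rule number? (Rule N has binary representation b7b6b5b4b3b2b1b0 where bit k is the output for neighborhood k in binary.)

150

position 3: 111 → 1  (bit 7 = 1)
position 6: 110 → 0  (bit 6 = 0)
position 1: 101 → 0  (bit 5 = 0)
position 7: 100 → 1  (bit 4 = 1)
position 2: 011 → 0  (bit 3 = 0)
position 0: 010 → 1  (bit 2 = 1)
position 9: 001 → 1  (bit 1 = 1)
position 8: 000 → 0  (bit 0 = 0)
bits b7..b0 = 10010110 = 150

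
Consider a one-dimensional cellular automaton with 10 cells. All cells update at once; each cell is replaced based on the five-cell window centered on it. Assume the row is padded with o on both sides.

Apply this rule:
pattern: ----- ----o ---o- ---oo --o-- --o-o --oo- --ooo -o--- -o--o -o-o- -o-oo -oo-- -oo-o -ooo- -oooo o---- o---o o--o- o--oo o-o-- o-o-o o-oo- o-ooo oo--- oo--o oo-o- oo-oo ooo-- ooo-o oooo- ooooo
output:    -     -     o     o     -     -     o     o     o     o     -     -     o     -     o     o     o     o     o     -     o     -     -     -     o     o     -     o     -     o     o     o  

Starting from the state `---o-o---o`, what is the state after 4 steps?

step 1: ooo--ooooo
step 2: oo-o-ooooo
step 3: oo----oooo
step 4: o-oo-ooooo

o-oo-ooooo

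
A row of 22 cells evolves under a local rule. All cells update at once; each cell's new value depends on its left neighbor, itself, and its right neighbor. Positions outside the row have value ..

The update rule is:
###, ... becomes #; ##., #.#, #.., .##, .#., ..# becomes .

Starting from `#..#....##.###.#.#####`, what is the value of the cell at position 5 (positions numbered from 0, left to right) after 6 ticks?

#

.....##.....#.....###.
####....###...###..#..
.##..##..#..#..#.....#
.................###..
################..#..#
.##############.......
position 5 holds #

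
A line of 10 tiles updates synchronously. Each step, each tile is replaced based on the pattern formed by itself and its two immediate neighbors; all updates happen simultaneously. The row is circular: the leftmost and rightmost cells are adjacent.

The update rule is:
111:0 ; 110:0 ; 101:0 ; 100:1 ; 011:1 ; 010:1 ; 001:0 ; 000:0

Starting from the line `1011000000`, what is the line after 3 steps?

1010101000

1010100000
1010110000
1010101000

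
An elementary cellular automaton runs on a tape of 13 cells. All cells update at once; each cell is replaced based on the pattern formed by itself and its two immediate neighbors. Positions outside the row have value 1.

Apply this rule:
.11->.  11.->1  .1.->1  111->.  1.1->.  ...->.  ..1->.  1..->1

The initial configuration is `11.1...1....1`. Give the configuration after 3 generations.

.11..11..11..

.1.11..11....
.1..11..11...
.11..11..11..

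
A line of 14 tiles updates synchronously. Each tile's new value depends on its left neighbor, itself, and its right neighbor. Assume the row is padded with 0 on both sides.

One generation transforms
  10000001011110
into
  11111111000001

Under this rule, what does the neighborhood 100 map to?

At position 1 the neighborhood is 100; the next row has 1 there.

1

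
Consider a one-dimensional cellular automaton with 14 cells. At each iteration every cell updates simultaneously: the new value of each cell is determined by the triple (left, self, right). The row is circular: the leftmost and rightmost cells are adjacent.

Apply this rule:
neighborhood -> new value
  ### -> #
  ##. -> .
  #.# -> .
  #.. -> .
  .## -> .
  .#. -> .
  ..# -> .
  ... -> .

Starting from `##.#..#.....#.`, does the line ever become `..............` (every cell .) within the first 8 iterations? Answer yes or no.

iteration 1: ..............
all cells are . at iteration 1

yes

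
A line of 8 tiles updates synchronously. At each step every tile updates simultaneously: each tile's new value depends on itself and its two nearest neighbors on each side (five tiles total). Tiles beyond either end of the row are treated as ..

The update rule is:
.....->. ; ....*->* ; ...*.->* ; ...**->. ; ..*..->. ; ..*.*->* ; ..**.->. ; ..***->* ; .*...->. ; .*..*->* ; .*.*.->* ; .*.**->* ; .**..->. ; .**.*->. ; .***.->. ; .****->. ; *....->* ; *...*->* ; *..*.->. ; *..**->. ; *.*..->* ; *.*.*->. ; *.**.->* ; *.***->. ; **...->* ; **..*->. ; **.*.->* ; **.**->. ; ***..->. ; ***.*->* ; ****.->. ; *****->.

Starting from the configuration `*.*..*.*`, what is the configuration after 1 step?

****.***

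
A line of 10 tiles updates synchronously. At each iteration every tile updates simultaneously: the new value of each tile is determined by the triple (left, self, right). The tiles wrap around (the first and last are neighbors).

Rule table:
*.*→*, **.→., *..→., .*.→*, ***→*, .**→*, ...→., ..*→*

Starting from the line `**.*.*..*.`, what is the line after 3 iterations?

*.****.***
.****.****
****.****.

****.****.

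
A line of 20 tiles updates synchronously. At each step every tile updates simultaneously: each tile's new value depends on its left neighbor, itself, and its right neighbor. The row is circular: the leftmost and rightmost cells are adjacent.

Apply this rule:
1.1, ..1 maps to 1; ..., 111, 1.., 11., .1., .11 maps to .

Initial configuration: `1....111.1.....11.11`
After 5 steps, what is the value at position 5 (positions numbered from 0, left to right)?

.

....1...1.....1..1..
...1...1.....1..1...
..1...1.....1..1....
.1...1.....1..1.....
1...1.....1..1......
position 5 holds .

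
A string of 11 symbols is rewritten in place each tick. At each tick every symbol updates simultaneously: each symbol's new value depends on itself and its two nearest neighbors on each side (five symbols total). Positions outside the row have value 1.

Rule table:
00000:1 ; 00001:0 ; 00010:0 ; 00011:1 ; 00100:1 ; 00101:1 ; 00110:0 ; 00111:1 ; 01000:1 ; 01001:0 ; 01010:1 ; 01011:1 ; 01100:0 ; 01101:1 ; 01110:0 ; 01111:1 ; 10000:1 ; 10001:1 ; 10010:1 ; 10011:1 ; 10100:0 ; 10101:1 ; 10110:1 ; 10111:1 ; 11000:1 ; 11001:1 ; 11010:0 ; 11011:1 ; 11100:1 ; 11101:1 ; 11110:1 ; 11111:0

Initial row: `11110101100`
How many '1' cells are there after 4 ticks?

00110111011
11011101111
11110111100
00111111111
count of 1: 9

9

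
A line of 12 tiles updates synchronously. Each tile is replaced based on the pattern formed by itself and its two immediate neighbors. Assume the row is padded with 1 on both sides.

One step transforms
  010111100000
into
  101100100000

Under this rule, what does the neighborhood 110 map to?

1

At position 6 the neighborhood is 110; the next row has 1 there.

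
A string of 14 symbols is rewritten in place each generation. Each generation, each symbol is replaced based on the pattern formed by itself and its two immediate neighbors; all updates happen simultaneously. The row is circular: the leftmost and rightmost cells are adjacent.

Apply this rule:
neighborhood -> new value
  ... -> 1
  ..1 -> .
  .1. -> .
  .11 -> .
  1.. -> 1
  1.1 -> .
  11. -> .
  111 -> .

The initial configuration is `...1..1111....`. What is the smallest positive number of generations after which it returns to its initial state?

28

generation 1: 11..1.....1111
generation 2: ..1..1111.....
generation 3: 1..1.....11111
generation 4: .1..1111......
generation 5: ..1.....111111
generation 6: 1..1111.......
generation 7: .1.....111111.
generation 8: ..1111.......1
generation 9: 1.....111111..
generation 10: .1111.......1.
generation 11: .....111111..1
generation 12: 1111.......1..
generation 13: ....111111..1.
generation 14: 111.......1..1
generation 15: ...111111..1..
generation 16: 11.......1..11
generation 17: ..111111..1...
generation 18: 1.......1..111
generation 19: .111111..1....
generation 20: .......1..1111
generation 21: 111111..1.....
generation 22: ......1..1111.
generation 23: 11111..1.....1
generation 24: .....1..1111..
generation 25: 1111..1.....11
generation 26: ....1..1111...
generation 27: 111..1.....111
generation 28: ...1..1111....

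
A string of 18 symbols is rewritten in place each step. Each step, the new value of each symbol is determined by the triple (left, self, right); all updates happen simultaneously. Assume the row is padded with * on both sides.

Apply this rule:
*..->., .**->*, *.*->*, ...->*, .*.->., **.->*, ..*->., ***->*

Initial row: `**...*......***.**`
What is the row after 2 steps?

step 1: **.*...****.******
step 2: ***..*.***********

***..*.***********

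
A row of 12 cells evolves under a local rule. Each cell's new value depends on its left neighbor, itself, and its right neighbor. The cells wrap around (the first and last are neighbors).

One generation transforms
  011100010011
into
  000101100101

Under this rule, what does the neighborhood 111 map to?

0

At position 2 the neighborhood is 111; the next row has 0 there.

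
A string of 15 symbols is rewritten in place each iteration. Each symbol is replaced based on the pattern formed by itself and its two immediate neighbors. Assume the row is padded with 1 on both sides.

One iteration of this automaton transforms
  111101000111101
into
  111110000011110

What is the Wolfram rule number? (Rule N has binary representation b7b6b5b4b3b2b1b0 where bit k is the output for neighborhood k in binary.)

224

position 0: 111 → 1  (bit 7 = 1)
position 3: 110 → 1  (bit 6 = 1)
position 4: 101 → 1  (bit 5 = 1)
position 6: 100 → 0  (bit 4 = 0)
position 9: 011 → 0  (bit 3 = 0)
position 5: 010 → 0  (bit 2 = 0)
position 8: 001 → 0  (bit 1 = 0)
position 7: 000 → 0  (bit 0 = 0)
bits b7..b0 = 11100000 = 224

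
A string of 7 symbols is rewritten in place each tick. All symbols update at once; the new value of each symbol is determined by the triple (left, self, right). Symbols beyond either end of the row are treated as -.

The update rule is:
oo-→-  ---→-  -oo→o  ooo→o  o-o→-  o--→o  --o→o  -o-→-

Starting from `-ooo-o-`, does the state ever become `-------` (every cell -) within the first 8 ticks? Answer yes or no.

yes

ooo---o
oo-o-o-
o-----o
-o---o-
o-o-o-o
-------
all cells are - at tick 6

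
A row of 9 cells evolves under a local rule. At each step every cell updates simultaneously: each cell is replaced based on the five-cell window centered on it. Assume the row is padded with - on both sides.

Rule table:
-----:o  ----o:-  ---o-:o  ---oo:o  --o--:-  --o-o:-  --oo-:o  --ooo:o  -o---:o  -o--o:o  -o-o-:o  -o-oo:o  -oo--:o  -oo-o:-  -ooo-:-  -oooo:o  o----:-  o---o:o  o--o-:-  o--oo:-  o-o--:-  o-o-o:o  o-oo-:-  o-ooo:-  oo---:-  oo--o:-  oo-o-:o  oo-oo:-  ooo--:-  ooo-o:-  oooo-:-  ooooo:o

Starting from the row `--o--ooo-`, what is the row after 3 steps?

step 1: -o-o-o---
step 2: o-ooo-o-o
step 3: -o---ooo-

-o---ooo-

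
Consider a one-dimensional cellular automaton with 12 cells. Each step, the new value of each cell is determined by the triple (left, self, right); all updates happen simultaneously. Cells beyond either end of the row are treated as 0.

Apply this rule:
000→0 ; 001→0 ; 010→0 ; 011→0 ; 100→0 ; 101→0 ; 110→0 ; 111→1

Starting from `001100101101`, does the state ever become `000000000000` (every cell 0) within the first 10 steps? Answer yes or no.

yes

step 1: 000000000000
all cells are 0 at step 1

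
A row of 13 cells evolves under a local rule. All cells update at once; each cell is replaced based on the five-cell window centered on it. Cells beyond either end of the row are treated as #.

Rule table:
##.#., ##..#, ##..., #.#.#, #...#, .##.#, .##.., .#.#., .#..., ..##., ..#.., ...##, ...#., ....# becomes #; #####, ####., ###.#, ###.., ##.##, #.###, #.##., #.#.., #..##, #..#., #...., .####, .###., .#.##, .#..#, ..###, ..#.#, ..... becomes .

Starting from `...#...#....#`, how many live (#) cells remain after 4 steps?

#########.##.
...........#.
#........##..
.#.....#####.
count of #: 6

6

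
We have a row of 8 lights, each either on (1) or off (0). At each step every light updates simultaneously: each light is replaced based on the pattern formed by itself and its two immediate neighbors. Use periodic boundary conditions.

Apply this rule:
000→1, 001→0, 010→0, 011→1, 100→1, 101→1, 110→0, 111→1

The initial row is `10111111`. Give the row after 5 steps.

11110111

01111111
11111110
11111101
11111011
11110111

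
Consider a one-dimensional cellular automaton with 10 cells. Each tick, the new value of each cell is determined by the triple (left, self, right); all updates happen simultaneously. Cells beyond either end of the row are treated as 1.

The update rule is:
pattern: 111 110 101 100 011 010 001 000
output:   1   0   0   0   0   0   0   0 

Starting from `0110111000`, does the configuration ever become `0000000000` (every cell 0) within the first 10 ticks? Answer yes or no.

0000010000
0000000000
all cells are 0 at tick 2

yes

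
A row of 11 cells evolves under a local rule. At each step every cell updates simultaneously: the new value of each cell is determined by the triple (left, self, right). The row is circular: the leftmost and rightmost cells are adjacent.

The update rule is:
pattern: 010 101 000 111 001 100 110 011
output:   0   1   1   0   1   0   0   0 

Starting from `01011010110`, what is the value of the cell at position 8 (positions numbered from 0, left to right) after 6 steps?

10100101000
01001010011
10010100100
00101001001
01010010010
10100100100
position 8 holds 1

1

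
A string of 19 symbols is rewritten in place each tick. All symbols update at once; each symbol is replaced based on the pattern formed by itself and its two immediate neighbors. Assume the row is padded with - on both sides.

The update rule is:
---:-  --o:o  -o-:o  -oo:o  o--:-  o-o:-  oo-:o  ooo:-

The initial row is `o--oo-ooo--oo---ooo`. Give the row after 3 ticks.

o-ooo-o-o-ooo--oo-o
o-o-o-o-o-o-o-ooo-o
o-o-o-o-o-o-o-o-o-o

o-o-o-o-o-o-o-o-o-o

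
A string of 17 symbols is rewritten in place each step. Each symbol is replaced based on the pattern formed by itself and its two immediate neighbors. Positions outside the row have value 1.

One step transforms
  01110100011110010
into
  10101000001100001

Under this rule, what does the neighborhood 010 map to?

0

At position 5 the neighborhood is 010; the next row has 0 there.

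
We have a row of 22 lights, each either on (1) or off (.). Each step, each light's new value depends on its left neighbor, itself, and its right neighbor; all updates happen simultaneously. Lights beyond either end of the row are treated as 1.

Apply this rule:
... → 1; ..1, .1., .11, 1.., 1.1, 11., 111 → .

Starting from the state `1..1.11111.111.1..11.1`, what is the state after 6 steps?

.11111111111111111111.

......................
.11111111111111111111.
......................  (repeats step 1; period 2)
step 6: .11111111111111111111.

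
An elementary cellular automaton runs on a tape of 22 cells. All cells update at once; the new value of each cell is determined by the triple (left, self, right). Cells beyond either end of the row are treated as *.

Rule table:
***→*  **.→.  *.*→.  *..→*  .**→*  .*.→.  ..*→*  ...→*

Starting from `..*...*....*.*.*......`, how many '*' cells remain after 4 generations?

**.***.****.....******
*..**..***.***********
.***.****..***********
.**..***.*************
count of *: 18

18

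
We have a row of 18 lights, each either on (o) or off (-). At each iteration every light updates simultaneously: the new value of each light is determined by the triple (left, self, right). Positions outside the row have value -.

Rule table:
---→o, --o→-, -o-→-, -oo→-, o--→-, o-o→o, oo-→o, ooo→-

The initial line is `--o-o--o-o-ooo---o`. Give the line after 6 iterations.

-o-o--o----o---o--

o--o----o-o--o-o--
-----oo--o----o--o
oooo--o----oo-----
---o----oo--o-oooo
oo---oo--o---o---o
-o-o--o----o---o--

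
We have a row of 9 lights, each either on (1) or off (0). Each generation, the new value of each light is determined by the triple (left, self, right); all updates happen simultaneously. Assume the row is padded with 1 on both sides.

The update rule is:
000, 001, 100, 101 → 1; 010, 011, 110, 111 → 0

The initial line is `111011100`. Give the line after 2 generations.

111011100

generation 1: 000100011
generation 2: 111011100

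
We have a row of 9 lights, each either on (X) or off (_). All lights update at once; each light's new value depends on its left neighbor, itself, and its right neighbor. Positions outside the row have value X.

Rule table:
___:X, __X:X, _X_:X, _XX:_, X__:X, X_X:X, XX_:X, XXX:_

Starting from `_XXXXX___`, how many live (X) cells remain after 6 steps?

step 1: X____XXXX
step 2: XXXXX____
step 3: ____XXXXX
step 4: XXXX_____
step 5: ___XXXXXX
step 6: XXX______
count of X: 3

3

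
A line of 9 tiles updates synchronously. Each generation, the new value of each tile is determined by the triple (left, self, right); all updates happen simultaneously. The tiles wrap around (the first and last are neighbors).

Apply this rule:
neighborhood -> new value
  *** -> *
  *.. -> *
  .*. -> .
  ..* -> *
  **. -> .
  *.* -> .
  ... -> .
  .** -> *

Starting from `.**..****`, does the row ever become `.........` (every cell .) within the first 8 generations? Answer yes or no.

.*.*****.
*..****.*
.*****..*
.****.**.
****..*.*
***.**..*
**..*.***
*.**..***
generation 8 is *.**..***, still not uniform .

no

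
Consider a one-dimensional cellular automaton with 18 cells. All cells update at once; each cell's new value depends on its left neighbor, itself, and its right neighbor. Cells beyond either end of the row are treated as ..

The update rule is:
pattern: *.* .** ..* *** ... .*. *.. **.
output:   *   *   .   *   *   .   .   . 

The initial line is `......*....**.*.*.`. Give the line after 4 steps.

step 1: *****...**.*.*.*..
step 2: ****..*.*.*.*.*..*
step 3: ***....*.*.*.*....
step 4: **..**..*.*.*..***

**..**..*.*.*..***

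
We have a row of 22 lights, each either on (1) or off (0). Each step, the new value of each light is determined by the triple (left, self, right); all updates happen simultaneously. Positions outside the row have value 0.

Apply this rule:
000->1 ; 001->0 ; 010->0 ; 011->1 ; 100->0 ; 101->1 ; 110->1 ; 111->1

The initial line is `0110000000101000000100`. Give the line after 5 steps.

0111111111111111111011

step 1: 0110111110010011110001
step 2: 0111111110000011110100
step 3: 0111111110111011111001
step 4: 0111111111111111111000
step 5: 0111111111111111111011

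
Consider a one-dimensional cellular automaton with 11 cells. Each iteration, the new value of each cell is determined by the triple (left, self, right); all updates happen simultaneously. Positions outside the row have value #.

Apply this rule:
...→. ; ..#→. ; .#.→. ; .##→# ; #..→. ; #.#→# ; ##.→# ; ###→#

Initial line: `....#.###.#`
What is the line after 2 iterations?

.....######
.....######

.....######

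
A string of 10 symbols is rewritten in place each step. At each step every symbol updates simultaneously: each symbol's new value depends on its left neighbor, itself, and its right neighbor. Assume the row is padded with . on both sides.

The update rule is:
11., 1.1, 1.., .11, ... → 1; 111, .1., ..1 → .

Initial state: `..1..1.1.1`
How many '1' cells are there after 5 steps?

3

1..1..1.1.
.1..1..1.1
..1..1..1.
1..1..1..1
.1..1..1..
count of 1: 3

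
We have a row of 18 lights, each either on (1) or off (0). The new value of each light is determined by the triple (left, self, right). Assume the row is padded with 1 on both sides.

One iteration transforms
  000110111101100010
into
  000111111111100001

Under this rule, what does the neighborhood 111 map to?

At position 7 the neighborhood is 111; the next row has 1 there.

1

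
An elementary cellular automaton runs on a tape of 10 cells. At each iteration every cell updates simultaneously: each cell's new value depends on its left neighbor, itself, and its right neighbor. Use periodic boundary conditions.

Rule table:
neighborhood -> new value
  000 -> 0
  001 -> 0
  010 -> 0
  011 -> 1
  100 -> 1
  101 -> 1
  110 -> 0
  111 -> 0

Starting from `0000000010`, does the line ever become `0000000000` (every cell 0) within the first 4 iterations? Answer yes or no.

no

0000000001
1000000000
0100000000
0010000000
iteration 4 is 0010000000, still not uniform 0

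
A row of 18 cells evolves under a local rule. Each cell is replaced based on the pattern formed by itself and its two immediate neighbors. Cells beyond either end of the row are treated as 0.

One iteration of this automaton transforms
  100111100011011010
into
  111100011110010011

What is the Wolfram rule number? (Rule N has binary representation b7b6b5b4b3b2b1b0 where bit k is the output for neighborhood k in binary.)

31

position 4: 111 → 0  (bit 7 = 0)
position 6: 110 → 0  (bit 6 = 0)
position 12: 101 → 0  (bit 5 = 0)
position 1: 100 → 1  (bit 4 = 1)
position 3: 011 → 1  (bit 3 = 1)
position 0: 010 → 1  (bit 2 = 1)
position 2: 001 → 1  (bit 1 = 1)
position 8: 000 → 1  (bit 0 = 1)
bits b7..b0 = 00011111 = 31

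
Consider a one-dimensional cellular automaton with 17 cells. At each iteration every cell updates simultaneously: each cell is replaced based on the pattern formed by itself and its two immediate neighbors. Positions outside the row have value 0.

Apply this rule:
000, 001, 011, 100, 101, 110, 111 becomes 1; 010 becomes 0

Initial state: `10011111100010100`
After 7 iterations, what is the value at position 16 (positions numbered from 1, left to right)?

01111111111101011
11111111111110111
11111111111111111
11111111111111111  (fixed point — unchanged through iteration 7)
position 16 holds 1

1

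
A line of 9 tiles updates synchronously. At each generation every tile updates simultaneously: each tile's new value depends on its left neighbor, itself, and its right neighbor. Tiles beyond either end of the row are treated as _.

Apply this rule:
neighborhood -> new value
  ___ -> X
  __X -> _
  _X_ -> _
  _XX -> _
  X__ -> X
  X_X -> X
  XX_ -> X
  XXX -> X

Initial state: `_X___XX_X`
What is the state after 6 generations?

_X__X__XX

__XX__XX_
X__XX__XX
_X__XX__X
__X__XX__
X__X__XXX
_X__X__XX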